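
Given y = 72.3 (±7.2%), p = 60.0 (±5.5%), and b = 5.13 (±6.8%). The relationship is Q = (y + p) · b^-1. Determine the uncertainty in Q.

2.13

Let u = y + p = 132. δu = √(δy² + δp²) = √(27.1 + 10.9) = 6.16, so δu/u = 0.0466.
Q is then a monomial in u, b:
δQ/Q = √((δu/u)² + (-1·δb/b)²) = √(0.00217 + 0.00462) = 0.0824
Q = 25.8, so δQ = 0.0824 × 25.8 = 2.13.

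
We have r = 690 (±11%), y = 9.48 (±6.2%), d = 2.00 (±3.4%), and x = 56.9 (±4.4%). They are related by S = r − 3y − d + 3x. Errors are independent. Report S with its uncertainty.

Absolute uncertainties add in quadrature for a linear combination:
  (δr)² = 5760;  (3·δy)² = 3.11;  (δd)² = 0.00462;  (3·δx)² = 56.4
δS = √(5820) = 76.3
S = 830.

830 ± 76.3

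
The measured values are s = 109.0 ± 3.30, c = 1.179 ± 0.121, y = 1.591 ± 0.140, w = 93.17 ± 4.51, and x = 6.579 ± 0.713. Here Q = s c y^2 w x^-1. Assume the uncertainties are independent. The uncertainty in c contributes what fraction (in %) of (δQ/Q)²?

18.6%

(δQ/Q)² = (1·δs/s)² + (1·δc/c)² + (2·δy/y)² + (1·δw/w)² + (-1·δx/x)²
  s term: (1×0.0303)² = 0.000917
  c term: (1×0.103)² = 0.0105
  y term: (2×0.0880)² = 0.0310
  w term: (1×0.0484)² = 0.00234
  x term: (-1×0.108)² = 0.0117
Total = 0.0565. Share from c = 0.0105/0.0565 = 0.186.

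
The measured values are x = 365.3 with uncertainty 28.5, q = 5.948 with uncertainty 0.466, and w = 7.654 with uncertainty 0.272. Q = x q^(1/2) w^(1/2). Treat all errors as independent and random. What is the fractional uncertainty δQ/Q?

For a monomial Q ∝ x, q^(1/2), w^(1/2), fractional errors add in quadrature:
  (1·δx/x)² = (1×0.0780)² = 0.00609;  (½·δq/q)² = (0.5×0.0783)² = 0.00153;  (½·δw/w)² = (0.5×0.0355)² = 0.000316
δQ/Q = √(0.00794) = 0.0891

0.0891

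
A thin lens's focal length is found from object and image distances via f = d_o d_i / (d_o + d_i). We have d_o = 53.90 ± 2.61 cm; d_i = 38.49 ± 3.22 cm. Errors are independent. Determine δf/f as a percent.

5.28%

∂f/∂d_o = (d_i/(d_o+d_i))² = 0.174;  ∂f/∂d_i = (d_o/(d_o+d_i))² = 0.340
δf = √((∂f/∂d_o · δd_o)² + (∂f/∂d_i · δd_i)²) = √(0.205 + 1.20) = 1.19 cm
f = 22.45 cm, so δf/f = 1.19/22.45 = 0.0528.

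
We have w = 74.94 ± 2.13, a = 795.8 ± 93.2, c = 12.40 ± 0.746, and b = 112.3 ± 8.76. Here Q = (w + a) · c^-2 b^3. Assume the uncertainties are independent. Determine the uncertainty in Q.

2.28e+06

Let u = w + a = 870.7. δu = √(δw² + δa²) = √(4.54 + 8690) = 93.2, so δu/u = 0.107.
Q is then a monomial in u, c, b:
δQ/Q = √((δu/u)² + (-2·δc/c)² + (3·δb/b)²) = √(0.0115 + 0.0145 + 0.0548) = 0.284
Q = 8.02e+06, so δQ = 0.284 × 8.02e+06 = 2.28e+06.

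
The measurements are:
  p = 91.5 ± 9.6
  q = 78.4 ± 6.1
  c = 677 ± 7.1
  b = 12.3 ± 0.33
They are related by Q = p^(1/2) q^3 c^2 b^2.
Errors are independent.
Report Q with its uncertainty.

Since Q is a product/quotient, work with relative uncertainties:
  (½·δp/p)² = (0.5×0.105)² = 0.00275;  (3·δq/q)² = (3×0.0778)² = 0.0545;  (2·δc/c)² = (2×0.0105)² = 0.000440;  (2·δb/b)² = (2×0.0268)² = 0.00288
δQ/Q = √(0.0606) = 0.246
Q = 3.2e+14, so δQ = 0.246 × 3.2e+14 = 7.87e+13.

(3.20 ± 0.787) × 10^14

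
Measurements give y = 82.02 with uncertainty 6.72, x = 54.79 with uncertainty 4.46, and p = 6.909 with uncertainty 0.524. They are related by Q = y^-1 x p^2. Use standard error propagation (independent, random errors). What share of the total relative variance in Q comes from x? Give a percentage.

(δQ/Q)² = (-1·δy/y)² + (1·δx/x)² + (2·δp/p)²
  y term: (-1×0.0819)² = 0.00671
  x term: (1×0.0814)² = 0.00663
  p term: (2×0.0758)² = 0.0230
Total = 0.0363. Share from x = 0.00663/0.0363 = 0.182.

18.2%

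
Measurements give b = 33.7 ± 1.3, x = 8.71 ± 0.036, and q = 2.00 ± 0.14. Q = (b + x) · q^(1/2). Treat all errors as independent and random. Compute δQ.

2.79

Let u = b + x = 42.4. δu = √(δb² + δx²) = √(1.69 + 0.00130) = 1.30, so δu/u = 0.0307.
Q is then a monomial in u, q:
δQ/Q = √((δu/u)² + (½·δq/q)²) = √(0.000940 + 0.00123) = 0.0465
Q = 60.0, so δQ = 0.0465 × 60.0 = 2.79.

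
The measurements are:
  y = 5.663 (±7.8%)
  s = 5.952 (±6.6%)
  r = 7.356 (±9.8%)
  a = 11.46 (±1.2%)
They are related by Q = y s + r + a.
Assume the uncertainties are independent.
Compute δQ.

Let p = y·s = 33.71. δp/p = √((1·δy/y)² + (1·δs/s)²) = √(0.00608 + 0.00436) = 0.102, so δp = 3.44.
Q = p + r + a: δQ = √(δp² + δr² + δa²) = √(11.9 + 0.520 + 0.0189) = 3.52

3.52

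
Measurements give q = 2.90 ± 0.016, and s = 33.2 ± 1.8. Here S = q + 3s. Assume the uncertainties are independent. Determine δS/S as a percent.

5.27%

S is a linear combination, so absolute uncertainties add in quadrature:
  (δq)² = 0.000256;  (3·δs)² = 29.2
δS = √(29.2) = 5.40
S = 103, so δS/S = 5.40/103 = 0.0527.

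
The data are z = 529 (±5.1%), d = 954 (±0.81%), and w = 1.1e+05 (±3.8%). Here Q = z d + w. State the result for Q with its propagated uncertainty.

(6.15 ± 0.264) × 10^5

Let p = z·d = 5.05e+05. δp/p = √((1·δz/z)² + (1·δd/d)²) = √(0.00260 + 6.56e-05) = 0.0516, so δp = 26100.
Q = p + w: δQ = √(δp² + δw²) = √(6.79e+08 + 1.75e+07) = 26400
Q = 6.15e+05.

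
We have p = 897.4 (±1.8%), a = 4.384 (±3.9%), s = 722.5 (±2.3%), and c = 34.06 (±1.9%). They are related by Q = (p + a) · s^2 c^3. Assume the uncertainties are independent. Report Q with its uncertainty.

(1.860 ± 0.140) × 10^13

Let u = p + a = 901.8. δu = √(δp² + δa²) = √(261 + 0.0292) = 16.2, so δu/u = 0.0179.
Q is then a monomial in u, s, c:
δQ/Q = √((δu/u)² + (2·δs/s)² + (3·δc/c)²) = √(0.000321 + 0.00212 + 0.00325) = 0.0754
Q = 1.86e+13, so δQ = 0.0754 × 1.86e+13 = 1.4e+12.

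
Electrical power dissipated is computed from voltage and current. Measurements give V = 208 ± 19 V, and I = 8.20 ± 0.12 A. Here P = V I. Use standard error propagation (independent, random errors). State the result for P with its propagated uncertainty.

1710 ± 158 W

Relative error in a monomial: (δP/P)² = Σ (nᵢ · δxᵢ/xᵢ)².
  (1·δV/V)² = (1×0.0913)² = 0.00834;  (1·δI/I)² = (1×0.0146)² = 0.000214
δP/P = √(0.00856) = 0.0925
P = 1710 W, so δP = 0.0925 × 1710 = 158 W.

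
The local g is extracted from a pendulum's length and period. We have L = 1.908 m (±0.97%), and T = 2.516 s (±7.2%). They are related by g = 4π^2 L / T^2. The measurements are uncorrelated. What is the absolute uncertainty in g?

1.72 m/s^2

Each factor contributes (exponent × relative error)² to (δg/g)²:
  (1·δL/L)² = (1×0.00970)² = 9.41e-05;  (-2·δT/T)² = (-2×0.0720)² = 0.0207
δg/g = √(0.0208) = 0.144
g = 11.90 m/s^2, so δg = 0.144 × 11.90 = 1.72 m/s^2.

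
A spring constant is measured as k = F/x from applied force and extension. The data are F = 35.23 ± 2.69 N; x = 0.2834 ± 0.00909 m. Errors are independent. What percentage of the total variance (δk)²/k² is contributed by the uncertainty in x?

15.0%

(δk/k)² = (1·δF/F)² + (-1·δx/x)²
  F term: (1×0.0764)² = 0.00583
  x term: (-1×0.0321)² = 0.00103
Total = 0.00686. Share from x = 0.00103/0.00686 = 0.150.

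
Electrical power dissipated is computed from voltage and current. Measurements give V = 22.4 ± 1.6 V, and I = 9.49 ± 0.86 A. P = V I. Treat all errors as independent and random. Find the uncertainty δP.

24.5 W

Products/powers → add relative errors in quadrature, weighted by exponent:
  (1·δV/V)² = (1×0.0714)² = 0.00510;  (1·δI/I)² = (1×0.0906)² = 0.00821
δP/P = √(0.0133) = 0.115
P = 213 W, so δP = 0.115 × 213 = 24.5 W.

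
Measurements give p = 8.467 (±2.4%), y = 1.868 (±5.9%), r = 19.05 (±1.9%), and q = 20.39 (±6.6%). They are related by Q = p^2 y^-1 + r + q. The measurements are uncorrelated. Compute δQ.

3.23

Let w = p^2·y^-1 = 38.38. δw/w = √((2·δp/p)² + (-1·δy/y)²) = √(0.00230 + 0.00348) = 0.0761, so δw = 2.92.
Q = w + r + q: δQ = √(δw² + δr² + δq²) = √(8.52 + 0.131 + 1.81) = 3.23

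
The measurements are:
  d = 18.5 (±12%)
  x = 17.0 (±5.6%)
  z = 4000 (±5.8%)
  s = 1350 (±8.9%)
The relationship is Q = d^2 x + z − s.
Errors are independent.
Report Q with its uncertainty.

8470 ± 1460

Let p = d^2·x = 5820. δp/p = √((2·δd/d)² + (1·δx/x)²) = √(0.0576 + 0.00314) = 0.246, so δp = 1430.
Q = p + z − s: δQ = √(δp² + δz² + δs²) = √(2.06e+06 + 53800 + 14400) = 1460
Q = 8470.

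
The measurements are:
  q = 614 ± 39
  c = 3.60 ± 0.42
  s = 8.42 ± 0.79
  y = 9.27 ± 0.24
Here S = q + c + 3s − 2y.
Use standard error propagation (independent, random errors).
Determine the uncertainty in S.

39.1

Sums and differences: (δS)² = Σ (cᵢ δxᵢ)².
  (δq)² = 1520;  (δc)² = 0.176;  (3·δs)² = 5.62;  (2·δy)² = 0.230
δS = √(1530) = 39.1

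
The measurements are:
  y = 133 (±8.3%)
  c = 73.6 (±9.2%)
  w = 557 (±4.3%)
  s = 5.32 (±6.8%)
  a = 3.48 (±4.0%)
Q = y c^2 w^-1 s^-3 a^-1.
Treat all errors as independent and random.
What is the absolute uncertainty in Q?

0.723

Relative error in a monomial: (δQ/Q)² = Σ (nᵢ · δxᵢ/xᵢ)².
  (1·δy/y)² = (1×0.0830)² = 0.00689;  (2·δc/c)² = (2×0.0920)² = 0.0339;  (-1·δw/w)² = (-1×0.0430)² = 0.00185;  (-3·δs/s)² = (-3×0.0680)² = 0.0416;  (-1·δa/a)² = (-1×0.0400)² = 0.00160
δQ/Q = √(0.0858) = 0.293
Q = 2.47, so δQ = 0.293 × 2.47 = 0.723.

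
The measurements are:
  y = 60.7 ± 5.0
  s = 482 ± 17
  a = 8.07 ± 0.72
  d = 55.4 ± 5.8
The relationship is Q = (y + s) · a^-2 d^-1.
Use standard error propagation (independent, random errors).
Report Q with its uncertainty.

0.150 ± 0.0315

Let u = y + s = 543. δu = √(δy² + δs²) = √(25.0 + 289) = 17.7, so δu/u = 0.0327.
Q is then a monomial in u, a, d:
δQ/Q = √((δu/u)² + (-2·δa/a)² + (-1·δd/d)²) = √(0.00107 + 0.0318 + 0.0110) = 0.209
Q = 0.150, so δQ = 0.209 × 0.150 = 0.0315.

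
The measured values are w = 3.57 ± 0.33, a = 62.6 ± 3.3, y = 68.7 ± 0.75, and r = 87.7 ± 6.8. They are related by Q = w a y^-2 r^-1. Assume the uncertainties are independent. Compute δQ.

7.21e-05

Q is a product of powers, so relative uncertainties combine in quadrature:
  (1·δw/w)² = (1×0.0924)² = 0.00854;  (1·δa/a)² = (1×0.0527)² = 0.00278;  (-2·δy/y)² = (-2×0.0109)² = 0.000477;  (-1·δr/r)² = (-1×0.0775)² = 0.00601
δQ/Q = √(0.0178) = 0.133
Q = 0.000540, so δQ = 0.133 × 0.000540 = 7.21e-05.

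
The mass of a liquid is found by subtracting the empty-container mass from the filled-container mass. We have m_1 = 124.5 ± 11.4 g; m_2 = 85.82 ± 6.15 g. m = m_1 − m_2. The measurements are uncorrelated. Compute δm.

13.0 g

Absolute uncertainties add in quadrature for a linear combination:
  (δm_1)² = 130;  (δm_2)² = 37.8
δm = √(168) = 13.0 g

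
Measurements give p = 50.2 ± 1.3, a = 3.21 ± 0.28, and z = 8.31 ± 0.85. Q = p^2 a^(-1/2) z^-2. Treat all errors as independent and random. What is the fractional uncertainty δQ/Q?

0.215

Relative error in a monomial: (δQ/Q)² = Σ (nᵢ · δxᵢ/xᵢ)².
  (2·δp/p)² = (2×0.0259)² = 0.00268;  (−½·δa/a)² = (-0.5×0.0872)² = 0.00190;  (-2·δz/z)² = (-2×0.102)² = 0.0419
δQ/Q = √(0.0464) = 0.215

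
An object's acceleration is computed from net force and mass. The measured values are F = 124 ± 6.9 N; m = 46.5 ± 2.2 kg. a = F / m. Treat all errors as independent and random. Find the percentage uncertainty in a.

7.30%

Each factor contributes (exponent × relative error)² to (δa/a)²:
  (1·δF/F)² = (1×0.0556)² = 0.00310;  (-1·δm/m)² = (-1×0.0473)² = 0.00224
δa/a = √(0.00533) = 0.0730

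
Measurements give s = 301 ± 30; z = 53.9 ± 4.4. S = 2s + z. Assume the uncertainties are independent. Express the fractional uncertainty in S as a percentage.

9.17%

Sums and differences: (δS)² = Σ (cᵢ δxᵢ)².
  (2·δs)² = 3600;  (δz)² = 19.4
δS = √(3620) = 60.2
S = 656, so δS/S = 60.2/656 = 0.0917.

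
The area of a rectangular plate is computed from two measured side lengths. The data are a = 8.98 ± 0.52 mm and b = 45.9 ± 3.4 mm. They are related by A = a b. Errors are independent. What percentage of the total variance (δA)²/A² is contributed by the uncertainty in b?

62.1%

(δA/A)² = (1·δa/a)² + (1·δb/b)²
  a term: (1×0.0579)² = 0.00335
  b term: (1×0.0741)² = 0.00549
Total = 0.00884. Share from b = 0.00549/0.00884 = 0.621.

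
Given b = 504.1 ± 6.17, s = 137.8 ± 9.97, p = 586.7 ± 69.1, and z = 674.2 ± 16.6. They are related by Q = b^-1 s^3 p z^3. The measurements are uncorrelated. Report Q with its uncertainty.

Q is a product of powers, so relative uncertainties combine in quadrature:
  (-1·δb/b)² = (-1×0.0122)² = 0.000150;  (3·δs/s)² = (3×0.0724)² = 0.0471;  (1·δp/p)² = (1×0.118)² = 0.0139;  (3·δz/z)² = (3×0.0246)² = 0.00546
δQ/Q = √(0.0666) = 0.258
Q = 9.333e+14, so δQ = 0.258 × 9.333e+14 = 2.41e+14.

(9.333 ± 2.41) × 10^14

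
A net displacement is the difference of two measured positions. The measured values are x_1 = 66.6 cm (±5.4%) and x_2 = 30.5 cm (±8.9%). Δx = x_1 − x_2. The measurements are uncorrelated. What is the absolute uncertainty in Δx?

4.51 cm

Δx is a linear combination, so absolute uncertainties add in quadrature:
  (δx_1)² = 12.9;  (δx_2)² = 7.37
δΔx = √(20.3) = 4.51 cm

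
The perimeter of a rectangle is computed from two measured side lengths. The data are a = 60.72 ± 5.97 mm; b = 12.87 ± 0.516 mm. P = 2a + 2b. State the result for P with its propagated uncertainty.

For a sum/difference, combine absolute errors in quadrature:
  (2·δa)² = 143;  (2·δb)² = 1.07
δP = √(144) = 12.0 mm
P = 147.2 mm.

147.2 ± 12.0 mm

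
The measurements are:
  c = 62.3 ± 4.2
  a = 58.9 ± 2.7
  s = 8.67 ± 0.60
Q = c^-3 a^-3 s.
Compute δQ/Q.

Since Q is a product/quotient, work with relative uncertainties:
  (-3·δc/c)² = (-3×0.0674)² = 0.0409;  (-3·δa/a)² = (-3×0.0458)² = 0.0189;  (1·δs/s)² = (1×0.0692)² = 0.00479
δQ/Q = √(0.0646) = 0.254

0.254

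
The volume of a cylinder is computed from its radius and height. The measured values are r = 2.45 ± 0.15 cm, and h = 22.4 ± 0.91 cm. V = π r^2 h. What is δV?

Relative error in a monomial: (δV/V)² = Σ (nᵢ · δxᵢ/xᵢ)².
  (2·δr/r)² = (2×0.0612)² = 0.0150;  (1·δh/h)² = (1×0.0406)² = 0.00165
δV/V = √(0.0166) = 0.129
V = 422 cm^3, so δV = 0.129 × 422 = 54.5 cm^3.

54.5 cm^3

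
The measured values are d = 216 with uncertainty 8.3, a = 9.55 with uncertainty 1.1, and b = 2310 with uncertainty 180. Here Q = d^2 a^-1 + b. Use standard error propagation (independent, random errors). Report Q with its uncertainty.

Let p = d^2·a^-1 = 4890. δp/p = √((2·δd/d)² + (-1·δa/a)²) = √(0.00591 + 0.0133) = 0.138, so δp = 676.
Q = p + b: δQ = √(δp² + δb²) = √(4.58e+05 + 32400) = 700
Q = 7200.

7200 ± 700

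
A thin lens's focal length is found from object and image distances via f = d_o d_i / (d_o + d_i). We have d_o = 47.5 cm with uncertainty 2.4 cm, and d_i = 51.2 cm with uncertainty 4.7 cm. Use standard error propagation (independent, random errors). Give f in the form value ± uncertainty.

∂f/∂d_o = (d_i/(d_o+d_i))² = 0.269;  ∂f/∂d_i = (d_o/(d_o+d_i))² = 0.232
δf = √((∂f/∂d_o · δd_o)² + (∂f/∂d_i · δd_i)²) = √(0.417 + 1.18) = 1.27 cm
f = 24.6 cm.

24.6 ± 1.27 cm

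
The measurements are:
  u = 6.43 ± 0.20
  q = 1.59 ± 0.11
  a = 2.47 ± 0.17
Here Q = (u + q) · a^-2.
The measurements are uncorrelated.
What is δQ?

0.185

Let w = u + q = 8.02. δw = √(δu² + δq²) = √(0.0400 + 0.0121) = 0.228, so δw/w = 0.0285.
Q is then a monomial in w, a:
δQ/Q = √((δw/w)² + (-2·δa/a)²) = √(0.000810 + 0.0189) = 0.141
Q = 1.31, so δQ = 0.141 × 1.31 = 0.185.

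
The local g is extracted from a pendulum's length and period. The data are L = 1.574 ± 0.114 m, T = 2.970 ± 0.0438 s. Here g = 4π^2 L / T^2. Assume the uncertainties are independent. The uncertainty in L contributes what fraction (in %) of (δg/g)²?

85.8%

(δg/g)² = (1·δL/L)² + (-2·δT/T)²
  L term: (1×0.0724)² = 0.00525
  T term: (-2×0.0147)² = 0.000870
Total = 0.00612. Share from L = 0.00525/0.00612 = 0.858.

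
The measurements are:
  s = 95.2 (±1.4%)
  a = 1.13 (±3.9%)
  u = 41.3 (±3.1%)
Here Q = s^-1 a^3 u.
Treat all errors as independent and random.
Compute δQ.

Products/powers → add relative errors in quadrature, weighted by exponent:
  (-1·δs/s)² = (-1×0.0140)² = 0.000196;  (3·δa/a)² = (3×0.0390)² = 0.0137;  (1·δu/u)² = (1×0.0310)² = 0.000961
δQ/Q = √(0.0148) = 0.122
Q = 0.626, so δQ = 0.122 × 0.626 = 0.0763.

0.0763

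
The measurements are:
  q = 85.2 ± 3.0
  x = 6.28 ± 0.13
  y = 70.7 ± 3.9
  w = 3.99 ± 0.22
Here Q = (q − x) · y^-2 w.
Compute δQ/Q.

Let u = q − x = 78.9. δu = √(δq² + δx²) = √(9.00 + 0.0169) = 3.00, so δu/u = 0.0380.
Q is then a monomial in u, y, w:
δQ/Q = √((δu/u)² + (-2·δy/y)² + (1·δw/w)²) = √(0.00145 + 0.0122 + 0.00304) = 0.129

0.129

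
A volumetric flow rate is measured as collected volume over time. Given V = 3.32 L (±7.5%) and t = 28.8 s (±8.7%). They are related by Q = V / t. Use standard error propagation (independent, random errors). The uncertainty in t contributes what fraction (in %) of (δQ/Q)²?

57.4%

(δQ/Q)² = (1·δV/V)² + (-1·δt/t)²
  V term: (1×0.0750)² = 0.00562
  t term: (-1×0.0870)² = 0.00757
Total = 0.0132. Share from t = 0.00757/0.0132 = 0.574.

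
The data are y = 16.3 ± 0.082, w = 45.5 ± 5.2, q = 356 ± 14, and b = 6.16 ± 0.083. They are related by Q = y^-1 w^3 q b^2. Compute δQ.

Relative error in a monomial: (δQ/Q)² = Σ (nᵢ · δxᵢ/xᵢ)².
  (-1·δy/y)² = (-1×0.00503)² = 2.53e-05;  (3·δw/w)² = (3×0.114)² = 0.118;  (1·δq/q)² = (1×0.0393)² = 0.00155;  (2·δb/b)² = (2×0.0135)² = 0.000726
δQ/Q = √(0.120) = 0.346
Q = 7.81e+07, so δQ = 0.346 × 7.81e+07 = 2.7e+07.

2.7e+07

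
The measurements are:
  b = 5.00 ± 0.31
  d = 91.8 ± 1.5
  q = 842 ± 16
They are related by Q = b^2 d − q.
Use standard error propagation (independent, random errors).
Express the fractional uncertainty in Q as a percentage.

19.8%

Let p = b^2·d = 2300. δp/p = √((2·δb/b)² + (1·δd/d)²) = √(0.0154 + 0.000267) = 0.125, so δp = 287.
Q = p − q: δQ = √(δp² + δq²) = √(82400 + 256) = 287
Q = 1450, so δQ/Q = 287/1450 = 0.198.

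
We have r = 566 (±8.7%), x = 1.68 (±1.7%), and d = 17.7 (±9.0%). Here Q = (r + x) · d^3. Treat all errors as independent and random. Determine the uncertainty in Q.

Let u = r + x = 568. δu = √(δr² + δx²) = √(2420 + 0.000816) = 49.2, so δu/u = 0.0867.
Q is then a monomial in u, d:
δQ/Q = √((δu/u)² + (3·δd/d)²) = √(0.00752 + 0.0729) = 0.284
Q = 3.15e+06, so δQ = 0.284 × 3.15e+06 = 8.93e+05.

8.93e+05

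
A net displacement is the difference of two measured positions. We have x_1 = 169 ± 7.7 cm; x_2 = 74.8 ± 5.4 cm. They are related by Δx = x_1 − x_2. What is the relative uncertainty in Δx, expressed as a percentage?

Sums and differences: (δΔx)² = Σ (cᵢ δxᵢ)².
  (δx_1)² = 59.3;  (δx_2)² = 29.2
δΔx = √(88.5) = 9.40 cm
Δx = 94.2 cm, so δΔx/Δx = 9.40/94.2 = 0.0998.

9.98%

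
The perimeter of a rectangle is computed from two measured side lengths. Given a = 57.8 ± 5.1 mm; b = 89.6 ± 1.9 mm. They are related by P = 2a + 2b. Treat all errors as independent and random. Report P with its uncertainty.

For a sum/difference, combine absolute errors in quadrature:
  (2·δa)² = 104;  (2·δb)² = 14.4
δP = √(118) = 10.9 mm
P = 295 mm.

295 ± 10.9 mm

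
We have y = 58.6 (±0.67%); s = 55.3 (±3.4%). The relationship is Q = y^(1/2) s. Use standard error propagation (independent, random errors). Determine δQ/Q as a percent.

For a monomial Q ∝ y^(1/2), s, fractional errors add in quadrature:
  (½·δy/y)² = (0.5×0.00670)² = 1.12e-05;  (1·δs/s)² = (1×0.0340)² = 0.00116
δQ/Q = √(0.00117) = 0.0342

3.42%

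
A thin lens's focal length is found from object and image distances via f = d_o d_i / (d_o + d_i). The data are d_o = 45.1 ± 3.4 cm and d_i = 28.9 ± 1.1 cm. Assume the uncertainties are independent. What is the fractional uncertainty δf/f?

0.0375

∂f/∂d_o = (d_i/(d_o+d_i))² = 0.153;  ∂f/∂d_i = (d_o/(d_o+d_i))² = 0.371
δf = √((∂f/∂d_o · δd_o)² + (∂f/∂d_i · δd_i)²) = √(0.269 + 0.167) = 0.660 cm
f = 17.6 cm, so δf/f = 0.660/17.6 = 0.0375.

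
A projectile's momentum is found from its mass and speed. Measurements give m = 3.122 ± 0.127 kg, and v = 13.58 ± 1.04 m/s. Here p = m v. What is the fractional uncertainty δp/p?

Each factor contributes (exponent × relative error)² to (δp/p)²:
  (1·δm/m)² = (1×0.0407)² = 0.00165;  (1·δv/v)² = (1×0.0766)² = 0.00586
δp/p = √(0.00752) = 0.0867

0.0867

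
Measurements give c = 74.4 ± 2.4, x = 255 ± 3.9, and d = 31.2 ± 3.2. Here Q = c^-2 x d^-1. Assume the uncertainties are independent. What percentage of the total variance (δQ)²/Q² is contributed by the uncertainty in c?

(δQ/Q)² = (-2·δc/c)² + (1·δx/x)² + (-1·δd/d)²
  c term: (-2×0.0323)² = 0.00416
  x term: (1×0.0153)² = 0.000234
  d term: (-1×0.103)² = 0.0105
Total = 0.0149. Share from c = 0.00416/0.0149 = 0.279.

27.9%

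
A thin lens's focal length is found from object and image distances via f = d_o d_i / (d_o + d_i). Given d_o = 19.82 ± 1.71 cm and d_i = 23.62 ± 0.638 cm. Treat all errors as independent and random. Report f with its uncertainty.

10.78 ± 0.523 cm

∂f/∂d_o = (d_i/(d_o+d_i))² = 0.296;  ∂f/∂d_i = (d_o/(d_o+d_i))² = 0.208
δf = √((∂f/∂d_o · δd_o)² + (∂f/∂d_i · δd_i)²) = √(0.256 + 0.0176) = 0.523 cm
f = 10.78 cm.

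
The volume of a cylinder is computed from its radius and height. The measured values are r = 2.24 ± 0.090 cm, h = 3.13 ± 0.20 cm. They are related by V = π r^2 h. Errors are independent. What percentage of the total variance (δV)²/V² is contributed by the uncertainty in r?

(δV/V)² = (2·δr/r)² + (1·δh/h)²
  r term: (2×0.0402)² = 0.00646
  h term: (1×0.0639)² = 0.00408
Total = 0.0105. Share from r = 0.00646/0.0105 = 0.613.

61.3%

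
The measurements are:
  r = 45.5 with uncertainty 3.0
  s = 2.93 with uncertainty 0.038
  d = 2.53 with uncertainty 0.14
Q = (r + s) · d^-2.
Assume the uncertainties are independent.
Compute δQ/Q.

0.127

Let u = r + s = 48.4. δu = √(δr² + δs²) = √(9.00 + 0.00144) = 3.00, so δu/u = 0.0620.
Q is then a monomial in u, d:
δQ/Q = √((δu/u)² + (-2·δd/d)²) = √(0.00384 + 0.0122) = 0.127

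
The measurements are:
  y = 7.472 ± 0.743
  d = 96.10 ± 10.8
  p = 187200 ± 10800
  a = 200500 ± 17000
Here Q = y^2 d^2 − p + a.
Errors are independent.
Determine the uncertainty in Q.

Let w = y^2·d^2 = 515600. δw/w = √((2·δy/y)² + (2·δd/d)²) = √(0.0396 + 0.0505) = 0.300, so δw = 1.55e+05.
Q = w − p + a: δQ = √(δw² + δp² + δa²) = √(2.39e+10 + 1.17e+08 + 2.89e+08) = 1.56e+05

1.56e+05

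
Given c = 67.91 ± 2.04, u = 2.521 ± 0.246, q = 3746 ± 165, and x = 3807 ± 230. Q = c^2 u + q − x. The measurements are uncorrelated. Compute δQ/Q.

0.118

Let p = c^2·u = 11630. δp/p = √((2·δc/c)² + (1·δu/u)²) = √(0.00361 + 0.00952) = 0.115, so δp = 1330.
Q = p + q − x: δQ = √(δp² + δq² + δx²) = √(1.77e+06 + 27200 + 52900) = 1360
Q = 11570, so δQ/Q = 1360/11570 = 0.118.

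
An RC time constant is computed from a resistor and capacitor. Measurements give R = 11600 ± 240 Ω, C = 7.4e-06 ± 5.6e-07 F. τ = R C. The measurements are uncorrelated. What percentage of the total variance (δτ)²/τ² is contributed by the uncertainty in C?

(δτ/τ)² = (1·δR/R)² + (1·δC/C)²
  R term: (1×0.0207)² = 0.000428
  C term: (1×0.0757)² = 0.00573
Total = 0.00615. Share from C = 0.00573/0.00615 = 0.930.

93.0%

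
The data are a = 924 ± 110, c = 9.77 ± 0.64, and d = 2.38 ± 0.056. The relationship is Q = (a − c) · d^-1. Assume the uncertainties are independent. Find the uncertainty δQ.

Let u = a − c = 914. δu = √(δa² + δc²) = √(12100 + 0.410) = 110, so δu/u = 0.120.
Q is then a monomial in u, d:
δQ/Q = √((δu/u)² + (-1·δd/d)²) = √(0.0145 + 0.000554) = 0.123
Q = 384, so δQ = 0.123 × 384 = 47.1.

47.1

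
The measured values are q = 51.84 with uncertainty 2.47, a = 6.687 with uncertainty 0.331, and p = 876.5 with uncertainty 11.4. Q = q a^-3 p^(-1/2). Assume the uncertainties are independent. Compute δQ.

0.000914

Relative error in a monomial: (δQ/Q)² = Σ (nᵢ · δxᵢ/xᵢ)².
  (1·δq/q)² = (1×0.0476)² = 0.00227;  (-3·δa/a)² = (-3×0.0495)² = 0.0221;  (−½·δp/p)² = (-0.5×0.0130)² = 4.23e-05
δQ/Q = √(0.0244) = 0.156
Q = 0.005856, so δQ = 0.156 × 0.005856 = 0.000914.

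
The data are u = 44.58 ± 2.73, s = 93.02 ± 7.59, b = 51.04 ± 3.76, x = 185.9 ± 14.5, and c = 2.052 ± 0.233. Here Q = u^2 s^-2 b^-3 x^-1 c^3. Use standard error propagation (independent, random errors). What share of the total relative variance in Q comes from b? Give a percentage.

23.0%

(δQ/Q)² = (2·δu/u)² + (-2·δs/s)² + (-3·δb/b)² + (-1·δx/x)² + (3·δc/c)²
  u term: (2×0.0612)² = 0.0150
  s term: (-2×0.0816)² = 0.0266
  b term: (-3×0.0737)² = 0.0488
  x term: (-1×0.0780)² = 0.00608
  c term: (3×0.114)² = 0.116
Total = 0.213. Share from b = 0.0488/0.213 = 0.230.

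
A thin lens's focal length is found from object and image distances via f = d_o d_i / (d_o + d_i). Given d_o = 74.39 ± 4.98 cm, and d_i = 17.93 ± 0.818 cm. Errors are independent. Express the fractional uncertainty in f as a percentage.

∂f/∂d_o = (d_i/(d_o+d_i))² = 0.0377;  ∂f/∂d_i = (d_o/(d_o+d_i))² = 0.649
δf = √((∂f/∂d_o · δd_o)² + (∂f/∂d_i · δd_i)²) = √(0.0353 + 0.282) = 0.563 cm
f = 14.45 cm, so δf/f = 0.563/14.45 = 0.0390.

3.90%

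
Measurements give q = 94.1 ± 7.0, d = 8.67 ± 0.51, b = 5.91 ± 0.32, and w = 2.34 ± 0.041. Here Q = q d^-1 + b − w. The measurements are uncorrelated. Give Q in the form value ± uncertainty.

14.4 ± 1.08

Let p = q·d^-1 = 10.9. δp/p = √((1·δq/q)² + (-1·δd/d)²) = √(0.00553 + 0.00346) = 0.0948, so δp = 1.03.
Q = p + b − w: δQ = √(δp² + δb² + δw²) = √(1.06 + 0.102 + 0.00168) = 1.08
Q = 14.4.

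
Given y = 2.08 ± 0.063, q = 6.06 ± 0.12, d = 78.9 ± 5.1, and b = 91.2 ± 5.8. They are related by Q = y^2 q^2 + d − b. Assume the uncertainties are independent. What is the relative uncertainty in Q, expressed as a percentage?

Let p = y^2·q^2 = 159. δp/p = √((2·δy/y)² + (2·δq/q)²) = √(0.00367 + 0.00157) = 0.0724, so δp = 11.5.
Q = p + d − b: δQ = √(δp² + δd² + δb²) = √(132 + 26.0 + 33.6) = 13.9
Q = 147, so δQ/Q = 13.9/147 = 0.0945.

9.45%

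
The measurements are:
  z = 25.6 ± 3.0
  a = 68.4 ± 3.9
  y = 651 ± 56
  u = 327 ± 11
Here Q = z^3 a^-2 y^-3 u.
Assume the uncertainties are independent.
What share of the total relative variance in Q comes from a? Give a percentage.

6.36%

(δQ/Q)² = (3·δz/z)² + (-2·δa/a)² + (-3·δy/y)² + (1·δu/u)²
  z term: (3×0.117)² = 0.124
  a term: (-2×0.0570)² = 0.0130
  y term: (-3×0.0860)² = 0.0666
  u term: (1×0.0336)² = 0.00113
Total = 0.204. Share from a = 0.0130/0.204 = 0.0636.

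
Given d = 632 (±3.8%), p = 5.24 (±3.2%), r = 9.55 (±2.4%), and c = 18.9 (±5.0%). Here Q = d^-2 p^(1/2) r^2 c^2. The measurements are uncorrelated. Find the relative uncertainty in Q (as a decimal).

Relative error in a monomial: (δQ/Q)² = Σ (nᵢ · δxᵢ/xᵢ)².
  (-2·δd/d)² = (-2×0.0380)² = 0.00578;  (½·δp/p)² = (0.5×0.0320)² = 0.000256;  (2·δr/r)² = (2×0.0240)² = 0.00230;  (2·δc/c)² = (2×0.0500)² = 0.0100
δQ/Q = √(0.0183) = 0.135

0.135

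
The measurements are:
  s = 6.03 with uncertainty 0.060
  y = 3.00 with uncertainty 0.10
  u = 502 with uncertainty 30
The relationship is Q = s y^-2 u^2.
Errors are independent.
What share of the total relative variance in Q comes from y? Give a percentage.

23.6%

(δQ/Q)² = (1·δs/s)² + (-2·δy/y)² + (2·δu/u)²
  s term: (1×0.00995)² = 9.9e-05
  y term: (-2×0.0333)² = 0.00444
  u term: (2×0.0598)² = 0.0143
Total = 0.0188. Share from y = 0.00444/0.0188 = 0.236.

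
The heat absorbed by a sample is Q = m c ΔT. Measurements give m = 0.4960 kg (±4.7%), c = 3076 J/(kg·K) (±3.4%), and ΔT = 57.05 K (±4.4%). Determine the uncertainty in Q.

6340 J

For a monomial Q ∝ m, c, ΔT, fractional errors add in quadrature:
  (1·δm/m)² = (1×0.0470)² = 0.00221;  (1·δc/c)² = (1×0.0340)² = 0.00116;  (1·δΔT/ΔT)² = (1×0.0440)² = 0.00194
δQ/Q = √(0.00530) = 0.0728
Q = 87040 J, so δQ = 0.0728 × 87040 = 6340 J.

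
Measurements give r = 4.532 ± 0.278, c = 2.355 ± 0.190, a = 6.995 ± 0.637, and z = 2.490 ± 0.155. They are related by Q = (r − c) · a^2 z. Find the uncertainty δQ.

Let u = r − c = 2.177. δu = √(δr² + δc²) = √(0.0773 + 0.0361) = 0.337, so δu/u = 0.155.
Q is then a monomial in u, a, z:
δQ/Q = √((δu/u)² + (2·δa/a)² + (1·δz/z)²) = √(0.0239 + 0.0332 + 0.00387) = 0.247
Q = 265.2, so δQ = 0.247 × 265.2 = 65.5.

65.5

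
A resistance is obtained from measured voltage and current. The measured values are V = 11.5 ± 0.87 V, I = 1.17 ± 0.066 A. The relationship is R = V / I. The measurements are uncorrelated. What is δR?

0.928 Ω

Each factor contributes (exponent × relative error)² to (δR/R)²:
  (1·δV/V)² = (1×0.0757)² = 0.00572;  (-1·δI/I)² = (-1×0.0564)² = 0.00318
δR/R = √(0.00891) = 0.0944
R = 9.83 Ω, so δR = 0.0944 × 9.83 = 0.928 Ω.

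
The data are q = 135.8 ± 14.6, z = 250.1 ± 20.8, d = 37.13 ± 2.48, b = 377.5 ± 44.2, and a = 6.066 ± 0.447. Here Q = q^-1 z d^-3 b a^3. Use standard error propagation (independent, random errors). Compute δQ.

Each factor contributes (exponent × relative error)² to (δQ/Q)²:
  (-1·δq/q)² = (-1×0.108)² = 0.0116;  (1·δz/z)² = (1×0.0832)² = 0.00692;  (-3·δd/d)² = (-3×0.0668)² = 0.0402;  (1·δb/b)² = (1×0.117)² = 0.0137;  (3·δa/a)² = (3×0.0737)² = 0.0489
δQ/Q = √(0.121) = 0.348
Q = 3.032, so δQ = 0.348 × 3.032 = 1.06.

1.06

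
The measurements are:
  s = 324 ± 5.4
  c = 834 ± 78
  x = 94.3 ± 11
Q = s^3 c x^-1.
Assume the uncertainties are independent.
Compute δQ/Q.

0.158

Products/powers → add relative errors in quadrature, weighted by exponent:
  (3·δs/s)² = (3×0.0167)² = 0.00250;  (1·δc/c)² = (1×0.0935)² = 0.00875;  (-1·δx/x)² = (-1×0.117)² = 0.0136
δQ/Q = √(0.0249) = 0.158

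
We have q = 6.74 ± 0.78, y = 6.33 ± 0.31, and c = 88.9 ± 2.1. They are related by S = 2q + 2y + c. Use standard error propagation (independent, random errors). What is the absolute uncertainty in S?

2.69

Sums and differences: (δS)² = Σ (cᵢ δxᵢ)².
  (2·δq)² = 2.43;  (2·δy)² = 0.384;  (δc)² = 4.41
δS = √(7.23) = 2.69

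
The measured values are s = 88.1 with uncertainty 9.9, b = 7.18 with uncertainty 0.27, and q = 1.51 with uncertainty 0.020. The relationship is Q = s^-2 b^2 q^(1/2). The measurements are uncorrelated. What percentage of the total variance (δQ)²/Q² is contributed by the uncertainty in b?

10.1%

(δQ/Q)² = (-2·δs/s)² + (2·δb/b)² + (½·δq/q)²
  s term: (-2×0.112)² = 0.0505
  b term: (2×0.0376)² = 0.00566
  q term: (0.5×0.0132)² = 4.39e-05
Total = 0.0562. Share from b = 0.00566/0.0562 = 0.101.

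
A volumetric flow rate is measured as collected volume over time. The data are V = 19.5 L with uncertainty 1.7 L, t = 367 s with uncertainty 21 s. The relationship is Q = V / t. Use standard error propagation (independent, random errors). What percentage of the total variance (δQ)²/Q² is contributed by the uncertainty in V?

(δQ/Q)² = (1·δV/V)² + (-1·δt/t)²
  V term: (1×0.0872)² = 0.00760
  t term: (-1×0.0572)² = 0.00327
Total = 0.0109. Share from V = 0.00760/0.0109 = 0.699.

69.9%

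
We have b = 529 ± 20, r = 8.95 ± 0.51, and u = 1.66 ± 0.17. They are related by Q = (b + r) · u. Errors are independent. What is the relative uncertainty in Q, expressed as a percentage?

Let w = b + r = 538. δw = √(δb² + δr²) = √(400 + 0.260) = 20.0, so δw/w = 0.0372.
Q is then a monomial in w, u:
δQ/Q = √((δw/w)² + (1·δu/u)²) = √(0.00138 + 0.0105) = 0.109

10.9%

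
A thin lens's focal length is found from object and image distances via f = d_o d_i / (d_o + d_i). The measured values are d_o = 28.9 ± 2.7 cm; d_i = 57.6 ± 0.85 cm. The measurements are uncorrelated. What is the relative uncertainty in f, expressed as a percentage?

6.24%

∂f/∂d_o = (d_i/(d_o+d_i))² = 0.443;  ∂f/∂d_i = (d_o/(d_o+d_i))² = 0.112
δf = √((∂f/∂d_o · δd_o)² + (∂f/∂d_i · δd_i)²) = √(1.43 + 0.00900) = 1.20 cm
f = 19.2 cm, so δf/f = 1.20/19.2 = 0.0624.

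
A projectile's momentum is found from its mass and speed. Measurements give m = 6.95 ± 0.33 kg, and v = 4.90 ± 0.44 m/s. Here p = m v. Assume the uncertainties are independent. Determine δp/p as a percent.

For a monomial p ∝ m, v, fractional errors add in quadrature:
  (1·δm/m)² = (1×0.0475)² = 0.00225;  (1·δv/v)² = (1×0.0898)² = 0.00806
δp/p = √(0.0103) = 0.102

10.2%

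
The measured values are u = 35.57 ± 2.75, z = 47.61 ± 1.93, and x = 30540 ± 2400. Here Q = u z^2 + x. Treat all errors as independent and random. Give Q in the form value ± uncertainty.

111200 ± 9350

Let p = u·z^2 = 80630. δp/p = √((1·δu/u)² + (2·δz/z)²) = √(0.00598 + 0.00657) = 0.112, so δp = 9030.
Q = p + x: δQ = √(δp² + δx²) = √(8.16e+07 + 5.76e+06) = 9350
Q = 111200.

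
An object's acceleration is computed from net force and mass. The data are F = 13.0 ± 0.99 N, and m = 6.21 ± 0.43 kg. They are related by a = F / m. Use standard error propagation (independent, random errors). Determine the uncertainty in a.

Relative error in a monomial: (δa/a)² = Σ (nᵢ · δxᵢ/xᵢ)².
  (1·δF/F)² = (1×0.0762)² = 0.00580;  (-1·δm/m)² = (-1×0.0692)² = 0.00479
δa/a = √(0.0106) = 0.103
a = 2.09 m/s^2, so δa = 0.103 × 2.09 = 0.215 m/s^2.

0.215 m/s^2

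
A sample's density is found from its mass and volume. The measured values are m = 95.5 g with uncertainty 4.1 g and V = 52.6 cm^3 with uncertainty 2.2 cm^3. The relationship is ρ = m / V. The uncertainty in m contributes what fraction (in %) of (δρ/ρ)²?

(δρ/ρ)² = (1·δm/m)² + (-1·δV/V)²
  m term: (1×0.0429)² = 0.00184
  V term: (-1×0.0418)² = 0.00175
Total = 0.00359. Share from m = 0.00184/0.00359 = 0.513.

51.3%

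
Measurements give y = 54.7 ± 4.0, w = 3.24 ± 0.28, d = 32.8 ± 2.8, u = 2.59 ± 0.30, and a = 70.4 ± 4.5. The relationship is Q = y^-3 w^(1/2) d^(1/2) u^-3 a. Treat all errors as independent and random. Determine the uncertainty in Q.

Each factor contributes (exponent × relative error)² to (δQ/Q)²:
  (-3·δy/y)² = (-3×0.0731)² = 0.0481;  (½·δw/w)² = (0.5×0.0864)² = 0.00187;  (½·δd/d)² = (0.5×0.0854)² = 0.00182;  (-3·δu/u)² = (-3×0.116)² = 0.121;  (1·δa/a)² = (1×0.0639)² = 0.00409
δQ/Q = √(0.177) = 0.420
Q = 0.000255, so δQ = 0.420 × 0.000255 = 0.000107.

0.000107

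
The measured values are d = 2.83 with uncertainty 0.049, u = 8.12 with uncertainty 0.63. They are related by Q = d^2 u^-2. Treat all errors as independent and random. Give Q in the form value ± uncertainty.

For a monomial Q ∝ d^2, u^-2, fractional errors add in quadrature:
  (2·δd/d)² = (2×0.0173)² = 0.00120;  (-2·δu/u)² = (-2×0.0776)² = 0.0241
δQ/Q = √(0.0253) = 0.159
Q = 0.121, so δQ = 0.159 × 0.121 = 0.0193.

0.121 ± 0.0193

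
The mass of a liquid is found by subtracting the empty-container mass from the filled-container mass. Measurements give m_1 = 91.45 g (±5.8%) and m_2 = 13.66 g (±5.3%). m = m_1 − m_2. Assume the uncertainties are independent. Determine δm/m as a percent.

6.88%

m is a linear combination, so absolute uncertainties add in quadrature:
  (δm_1)² = 28.1;  (δm_2)² = 0.524
δm = √(28.7) = 5.35 g
m = 77.79 g, so δm/m = 5.35/77.79 = 0.0688.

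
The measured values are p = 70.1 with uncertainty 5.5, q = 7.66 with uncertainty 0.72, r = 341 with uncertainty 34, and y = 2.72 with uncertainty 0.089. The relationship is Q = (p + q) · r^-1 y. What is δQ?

0.0787

Let u = p + q = 77.8. δu = √(δp² + δq²) = √(30.2 + 0.518) = 5.55, so δu/u = 0.0713.
Q is then a monomial in u, r, y:
δQ/Q = √((δu/u)² + (-1·δr/r)² + (1·δy/y)²) = √(0.00509 + 0.00994 + 0.00107) = 0.127
Q = 0.620, so δQ = 0.127 × 0.620 = 0.0787.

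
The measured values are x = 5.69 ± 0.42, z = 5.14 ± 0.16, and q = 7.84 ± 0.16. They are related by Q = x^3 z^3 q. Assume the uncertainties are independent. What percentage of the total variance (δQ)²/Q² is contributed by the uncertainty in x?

(δQ/Q)² = (3·δx/x)² + (3·δz/z)² + (1·δq/q)²
  x term: (3×0.0738)² = 0.0490
  z term: (3×0.0311)² = 0.00872
  q term: (1×0.0204)² = 0.000416
Total = 0.0582. Share from x = 0.0490/0.0582 = 0.843.

84.3%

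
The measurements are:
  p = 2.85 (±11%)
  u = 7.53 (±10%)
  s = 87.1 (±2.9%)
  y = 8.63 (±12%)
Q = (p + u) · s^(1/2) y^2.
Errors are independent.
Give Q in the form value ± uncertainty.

Let w = p + u = 10.4. δw = √(δp² + δu²) = √(0.0983 + 0.567) = 0.816, so δw/w = 0.0786.
Q is then a monomial in w, s, y:
δQ/Q = √((δw/w)² + (½·δs/s)² + (2·δy/y)²) = √(0.00617 + 0.000210 + 0.0576) = 0.253
Q = 7210, so δQ = 0.253 × 7210 = 1830.

7210 ± 1830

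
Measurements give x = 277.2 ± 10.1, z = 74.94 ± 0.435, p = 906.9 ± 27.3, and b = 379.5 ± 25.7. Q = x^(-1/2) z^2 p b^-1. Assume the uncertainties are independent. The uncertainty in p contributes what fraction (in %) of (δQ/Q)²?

15.2%

(δQ/Q)² = (−½·δx/x)² + (2·δz/z)² + (1·δp/p)² + (-1·δb/b)²
  x term: (-0.5×0.0364)² = 0.000332
  z term: (2×0.00580)² = 0.000135
  p term: (1×0.0301)² = 0.000906
  b term: (-1×0.0677)² = 0.00459
Total = 0.00596. Share from p = 0.000906/0.00596 = 0.152.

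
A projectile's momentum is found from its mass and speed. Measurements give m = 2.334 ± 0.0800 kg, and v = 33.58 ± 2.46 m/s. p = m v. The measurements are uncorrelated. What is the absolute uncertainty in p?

6.34 kg·m/s

Each factor contributes (exponent × relative error)² to (δp/p)²:
  (1·δm/m)² = (1×0.0343)² = 0.00117;  (1·δv/v)² = (1×0.0733)² = 0.00537
δp/p = √(0.00654) = 0.0809
p = 78.38 kg·m/s, so δp = 0.0809 × 78.38 = 6.34 kg·m/s.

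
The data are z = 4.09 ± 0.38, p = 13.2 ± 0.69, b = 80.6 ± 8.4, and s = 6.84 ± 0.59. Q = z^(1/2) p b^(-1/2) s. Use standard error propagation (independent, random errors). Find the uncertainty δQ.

2.49

Each factor contributes (exponent × relative error)² to (δQ/Q)²:
  (½·δz/z)² = (0.5×0.0929)² = 0.00216;  (1·δp/p)² = (1×0.0523)² = 0.00273;  (−½·δb/b)² = (-0.5×0.104)² = 0.00272;  (1·δs/s)² = (1×0.0863)² = 0.00744
δQ/Q = √(0.0150) = 0.123
Q = 20.3, so δQ = 0.123 × 20.3 = 2.49.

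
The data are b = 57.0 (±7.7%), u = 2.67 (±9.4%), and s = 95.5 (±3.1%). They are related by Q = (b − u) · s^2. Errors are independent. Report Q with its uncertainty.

Let w = b − u = 54.3. δw = √(δb² + δu²) = √(19.3 + 0.0630) = 4.40, so δw/w = 0.0809.
Q is then a monomial in w, s:
δQ/Q = √((δw/w)² + (2·δs/s)²) = √(0.00655 + 0.00384) = 0.102
Q = 4.96e+05, so δQ = 0.102 × 4.96e+05 = 50500.

(4.96 ± 0.505) × 10^5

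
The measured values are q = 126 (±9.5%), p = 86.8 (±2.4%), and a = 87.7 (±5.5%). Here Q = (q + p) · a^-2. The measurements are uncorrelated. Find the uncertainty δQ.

Let u = q + p = 213. δu = √(δq² + δp²) = √(143 + 4.34) = 12.1, so δu/u = 0.0571.
Q is then a monomial in u, a:
δQ/Q = √((δu/u)² + (-2·δa/a)²) = √(0.00326 + 0.0121) = 0.124
Q = 0.0277, so δQ = 0.124 × 0.0277 = 0.00343.

0.00343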